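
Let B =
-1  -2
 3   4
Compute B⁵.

tr B = 3 and det B = 2, so the characteristic polynomial is λ² − (3)λ + (2) with roots 1 and 2.
Eigenvectors give P = [[-1, 2], [1, -3]] with P⁻¹ = [[-3, -2], [-1, -1]], and B = P·diag(1, 2)·P⁻¹.
Then B⁵ = P·diag(1, 32)·P⁻¹ = [[-1, 64], [1, -96]] · [[-3, -2], [-1, -1]] = [[-61, -62], [93, 94]].

[[-61, -62], [93, 94]]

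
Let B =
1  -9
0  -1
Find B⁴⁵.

B² = I (check: tr B = 0 and det B = -1), so B⁴⁵ = B since 45 is odd.

[[1, -9], [0, -1]]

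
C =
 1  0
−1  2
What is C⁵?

tr C = 3 and det C = 2, so the characteristic polynomial is λ² − (3)λ + (2) with roots 1 and 2.
Eigenvectors give P = [[1, 0], [1, −1]] with P⁻¹ = [[1, 0], [1, −1]], and C = P·diag(1, 2)·P⁻¹.
Then C⁵ = P·diag(1, 32)·P⁻¹ = [[1, 0], [1, −32]] · [[1, 0], [1, −1]] = [[1, 0], [−31, 32]].

[[1, 0], [−31, 32]]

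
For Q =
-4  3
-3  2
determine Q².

[[7, -6], [6, -5]]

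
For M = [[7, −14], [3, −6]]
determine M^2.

[[7, −14], [3, −6]]

M² = M (a projection; rank 1, trace 1), so M^2 = M.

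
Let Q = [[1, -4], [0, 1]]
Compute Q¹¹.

[[1, -44], [0, 1]]

Q = I + N where N = [[0, -4], [0, 0]] is strictly upper-triangular, so N² = 0.
(I + N)¹¹ = I + 11·N = [[1, -44], [0, 1]].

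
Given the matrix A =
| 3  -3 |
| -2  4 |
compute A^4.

A^2 = [[15, -21], [-14, 22]]
A^3 = [[87, -129], [-86, 130]]
A^4 = [[519, -777], [-518, 778]]

[[519, -777], [-518, 778]]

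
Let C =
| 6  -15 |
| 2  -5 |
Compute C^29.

C² = C (a projection; rank 1, trace 1), so C^29 = C.

[[6, -15], [2, -5]]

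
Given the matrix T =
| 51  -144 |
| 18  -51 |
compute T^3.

tr T = 0 and det T = -9, so the characteristic polynomial is λ² − (0)λ + (-9) with roots 3 and -3.
Eigenvectors give P = [[3, -8], [1, -3]] with P⁻¹ = [[3, -8], [1, -3]], and T = P·diag(3, -3)·P⁻¹.
Then T^3 = P·diag(27, -27)·P⁻¹ = [[81, 216], [27, 81]] · [[3, -8], [1, -3]] = [[459, -1296], [162, -459]].

[[459, -1296], [162, -459]]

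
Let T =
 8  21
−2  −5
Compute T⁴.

tr T = 3 and det T = 2, so the characteristic polynomial is λ² − (3)λ + (2) with roots 2 and 1.
Eigenvectors give P = [[7, 3], [−2, −1]] with P⁻¹ = [[1, 3], [−2, −7]], and T = P·diag(2, 1)·P⁻¹.
Then T⁴ = P·diag(16, 1)·P⁻¹ = [[112, 3], [−32, −1]] · [[1, 3], [−2, −7]] = [[106, 315], [−30, −89]].

[[106, 315], [−30, −89]]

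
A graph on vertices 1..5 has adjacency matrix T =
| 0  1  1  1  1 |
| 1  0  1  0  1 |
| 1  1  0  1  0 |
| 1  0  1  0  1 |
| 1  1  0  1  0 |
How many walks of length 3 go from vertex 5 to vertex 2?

8

The number of length-3 walks from vertex 5 to vertex 2 is entry (5,2) of T³, where T is the adjacency matrix.
T² = [[4, 2, 2, 2, 2], [2, 3, 1, 3, 1], [2, 1, 3, 1, 3], [2, 3, 1, 3, 1], [2, 1, 3, 1, 3]]
T³ = [[8, 8, 8, 8, 8], [8, 4, 8, 4, 8], [8, 8, 4, 8, 4], [8, 4, 8, 4, 8], [8, 8, 4, 8, 4]]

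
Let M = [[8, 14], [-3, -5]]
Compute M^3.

[[50, 98], [-21, -41]]

tr M = 3 and det M = 2, so the characteristic polynomial is λ² − (3)λ + (2) with roots 2 and 1.
Eigenvectors give P = [[7, -2], [-3, 1]] with P⁻¹ = [[1, 2], [3, 7]], and M = P·diag(2, 1)·P⁻¹.
Then M^3 = P·diag(8, 1)·P⁻¹ = [[56, -2], [-24, 1]] · [[1, 2], [3, 7]] = [[50, 98], [-21, -41]].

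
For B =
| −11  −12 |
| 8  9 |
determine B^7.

[[−6563, −6564], [4376, 4377]]

tr B = −2 and det B = −3, so the characteristic polynomial is λ² − (−2)λ + (−3) with roots −3 and 1.
Eigenvectors give P = [[3, −1], [−2, 1]] with P⁻¹ = [[1, 1], [2, 3]], and B = P·diag(−3, 1)·P⁻¹.
Then B^7 = P·diag(−2187, 1)·P⁻¹ = [[−6561, −1], [4374, 1]] · [[1, 1], [2, 3]] = [[−6563, −6564], [4376, 4377]].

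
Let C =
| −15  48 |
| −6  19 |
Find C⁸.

tr C = 4 and det C = 3, so the characteristic polynomial is λ² − (4)λ + (3) with roots 1 and 3.
Eigenvectors give P = [[3, −8], [1, −3]] with P⁻¹ = [[3, −8], [1, −3]], and C = P·diag(1, 3)·P⁻¹.
Then C⁸ = P·diag(1, 6561)·P⁻¹ = [[3, −52488], [1, −19683]] · [[3, −8], [1, −3]] = [[−52479, 157440], [−19680, 59041]].

[[−52479, 157440], [−19680, 59041]]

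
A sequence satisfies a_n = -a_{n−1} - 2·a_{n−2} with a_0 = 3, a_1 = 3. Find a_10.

135

With companion matrix A = [[-1, -2], [1, 0]], [a_n, a_{n−1}]ᵀ = A·[a_{n−1}, a_{n−2}]ᵀ, so [a_10, a_9]ᵀ = A⁹·[a_1, a_0]ᵀ.
A⁹ = [[11, 34], [-17, -6]], giving [a_10, a_9]ᵀ = [[135], [-69]].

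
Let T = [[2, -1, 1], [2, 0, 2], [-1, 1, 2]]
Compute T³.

[[-2, 1, 3], [-2, 4, 14], [-3, 7, 14]]

T² = [[1, -1, 2], [2, 0, 6], [-2, 3, 5]]
T³ = [[-2, 1, 3], [-2, 4, 14], [-3, 7, 14]]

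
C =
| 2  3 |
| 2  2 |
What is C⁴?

[[196, 240], [160, 196]]

C² = [[10, 12], [8, 10]]
C³ = [[44, 54], [36, 44]]
C⁴ = [[196, 240], [160, 196]]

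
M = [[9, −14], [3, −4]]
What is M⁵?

[[1509, −2954], [633, −1234]]

tr M = 5 and det M = 6, so the characteristic polynomial is λ² − (5)λ + (6) with roots 3 and 2.
Eigenvectors give P = [[7, −2], [3, −1]] with P⁻¹ = [[1, −2], [3, −7]], and M = P·diag(3, 2)·P⁻¹.
Then M⁵ = P·diag(243, 32)·P⁻¹ = [[1701, −64], [729, −32]] · [[1, −2], [3, −7]] = [[1509, −2954], [633, −1234]].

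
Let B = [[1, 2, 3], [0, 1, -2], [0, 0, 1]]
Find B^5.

[[1, 10, -25], [0, 1, -10], [0, 0, 1]]

B = I + N where N = [[0, 2, 3], [0, 0, -2], [0, 0, 0]] is strictly upper-triangular, so N^3 = 0.
(I + N)^5 = I + 5·N + 10·N^2 = [[1, 10, -25], [0, 1, -10], [0, 0, 1]].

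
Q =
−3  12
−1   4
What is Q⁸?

Q² = Q (a projection; rank 1, trace 1), so Q⁸ = Q.

[[−3, 12], [−1, 4]]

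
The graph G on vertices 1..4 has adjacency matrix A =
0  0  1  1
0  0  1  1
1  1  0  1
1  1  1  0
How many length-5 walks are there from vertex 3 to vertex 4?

The number of length-5 walks from vertex 3 to vertex 4 is entry (3,4) of A^5, where A is the adjacency matrix.
A^2 = [[2, 2, 1, 1], [2, 2, 1, 1], [1, 1, 3, 2], [1, 1, 2, 3]]
A^3 = [[2, 2, 5, 5], [2, 2, 5, 5], [5, 5, 4, 5], [5, 5, 5, 4]]
A^4 = [[10, 10, 9, 9], [10, 10, 9, 9], [9, 9, 15, 14], [9, 9, 14, 15]]
A^5 = [[18, 18, 29, 29], [18, 18, 29, 29], [29, 29, 32, 33], [29, 29, 33, 32]]

33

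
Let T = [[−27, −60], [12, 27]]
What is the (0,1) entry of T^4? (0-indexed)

0

tr T = 0 and det T = −9, so the characteristic polynomial is λ² − (0)λ + (−9) with roots 3 and −3.
Eigenvectors give P = [[−2, −5], [1, 2]] with P⁻¹ = [[2, 5], [−1, −2]], and T = P·diag(3, −3)·P⁻¹.
Then T^4 = P·diag(81, 81)·P⁻¹ = [[−162, −405], [81, 162]] · [[2, 5], [−1, −2]] = [[81, 0], [0, 81]].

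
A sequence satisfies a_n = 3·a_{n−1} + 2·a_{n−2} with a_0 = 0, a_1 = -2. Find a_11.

With companion matrix B = [[3, 2], [1, 0]], [a_n, a_{n−1}]ᵀ = B·[a_{n−1}, a_{n−2}]ᵀ, so [a_11, a_10]ᵀ = B¹⁰·[a_1, a_0]ᵀ.
B¹⁰ = [[283667, 159294], [79647, 44726]], giving [a_11, a_10]ᵀ = [[-567334], [-159294]].

-567334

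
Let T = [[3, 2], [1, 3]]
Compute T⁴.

T² = [[11, 12], [6, 11]]
T³ = [[45, 58], [29, 45]]
T⁴ = [[193, 264], [132, 193]]

[[193, 264], [132, 193]]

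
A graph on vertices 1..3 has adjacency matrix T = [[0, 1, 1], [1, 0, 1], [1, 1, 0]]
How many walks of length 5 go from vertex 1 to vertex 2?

11

The number of length-5 walks from vertex 1 to vertex 2 is entry (1,2) of T^5, where T is the adjacency matrix.
T^2 = [[2, 1, 1], [1, 2, 1], [1, 1, 2]]
T^3 = [[2, 3, 3], [3, 2, 3], [3, 3, 2]]
T^4 = [[6, 5, 5], [5, 6, 5], [5, 5, 6]]
T^5 = [[10, 11, 11], [11, 10, 11], [11, 11, 10]]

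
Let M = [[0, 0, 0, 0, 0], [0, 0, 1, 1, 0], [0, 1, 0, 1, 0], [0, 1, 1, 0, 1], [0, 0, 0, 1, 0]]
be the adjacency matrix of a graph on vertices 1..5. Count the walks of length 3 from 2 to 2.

The number of length-3 walks from vertex 2 to vertex 2 is entry (2,2) of M³, where M is the adjacency matrix.
M² = [[0, 0, 0, 0, 0], [0, 2, 1, 1, 1], [0, 1, 2, 1, 1], [0, 1, 1, 3, 0], [0, 1, 1, 0, 1]]
M³ = [[0, 0, 0, 0, 0], [0, 2, 3, 4, 1], [0, 3, 2, 4, 1], [0, 4, 4, 2, 3], [0, 1, 1, 3, 0]]

2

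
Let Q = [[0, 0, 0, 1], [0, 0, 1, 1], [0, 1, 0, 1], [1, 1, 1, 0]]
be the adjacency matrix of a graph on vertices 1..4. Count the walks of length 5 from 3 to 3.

The number of length-5 walks from vertex 3 to vertex 3 is entry (3,3) of Q⁵, where Q is the adjacency matrix.
Q² = [[1, 1, 1, 0], [1, 2, 1, 1], [1, 1, 2, 1], [0, 1, 1, 3]]
Q³ = [[0, 1, 1, 3], [1, 2, 3, 4], [1, 3, 2, 4], [3, 4, 4, 2]]
Q⁴ = [[3, 4, 4, 2], [4, 7, 6, 6], [4, 6, 7, 6], [2, 6, 6, 11]]
Q⁵ = [[2, 6, 6, 11], [6, 12, 13, 17], [6, 13, 12, 17], [11, 17, 17, 14]]

12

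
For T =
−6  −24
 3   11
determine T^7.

[[−16344, −49416], [6177, 18659]]

tr T = 5 and det T = 6, so the characteristic polynomial is λ² − (5)λ + (6) with roots 2 and 3.
Eigenvectors give P = [[3, −8], [−1, 3]] with P⁻¹ = [[3, 8], [1, 3]], and T = P·diag(2, 3)·P⁻¹.
Then T^7 = P·diag(128, 2187)·P⁻¹ = [[384, −17496], [−128, 6561]] · [[3, 8], [1, 3]] = [[−16344, −49416], [6177, 18659]].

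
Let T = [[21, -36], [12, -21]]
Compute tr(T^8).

13122

tr T = 0 and det T = -9, so the characteristic polynomial is λ² − (0)λ + (-9) with roots 3 and -3.
Eigenvectors give P = [[2, 3], [1, 2]] with P⁻¹ = [[2, -3], [-1, 2]], and T = P·diag(3, -3)·P⁻¹.
Then T^8 = P·diag(6561, 6561)·P⁻¹ = [[13122, 19683], [6561, 13122]] · [[2, -3], [-1, 2]] = [[6561, 0], [0, 6561]].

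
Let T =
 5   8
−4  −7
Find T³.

[[29, 56], [−28, −55]]

tr T = −2 and det T = −3, so the characteristic polynomial is λ² − (−2)λ + (−3) with roots 1 and −3.
Eigenvectors give P = [[2, −1], [−1, 1]] with P⁻¹ = [[1, 1], [1, 2]], and T = P·diag(1, −3)·P⁻¹.
Then T³ = P·diag(1, −27)·P⁻¹ = [[2, 27], [−1, −27]] · [[1, 1], [1, 2]] = [[29, 56], [−28, −55]].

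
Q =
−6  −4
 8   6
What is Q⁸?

tr Q = 0 and det Q = −4, so the characteristic polynomial is λ² − (0)λ + (−4) with roots 2 and −2.
Eigenvectors give P = [[1, 1], [−2, −1]] with P⁻¹ = [[−1, −1], [2, 1]], and Q = P·diag(2, −2)·P⁻¹.
Then Q⁸ = P·diag(256, 256)·P⁻¹ = [[256, 256], [−512, −256]] · [[−1, −1], [2, 1]] = [[256, 0], [0, 256]].

[[256, 0], [0, 256]]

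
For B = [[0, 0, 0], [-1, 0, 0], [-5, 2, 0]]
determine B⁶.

[[0, 0, 0], [0, 0, 0], [0, 0, 0]]

B is strictly triangular, hence nilpotent: B³ = 0, so B⁶ = 0.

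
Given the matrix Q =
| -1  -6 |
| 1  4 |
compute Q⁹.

[[-1021, -3066], [511, 1534]]

tr Q = 3 and det Q = 2, so the characteristic polynomial is λ² − (3)λ + (2) with roots 2 and 1.
Eigenvectors give P = [[-2, 3], [1, -1]] with P⁻¹ = [[1, 3], [1, 2]], and Q = P·diag(2, 1)·P⁻¹.
Then Q⁹ = P·diag(512, 1)·P⁻¹ = [[-1024, 3], [512, -1]] · [[1, 3], [1, 2]] = [[-1021, -3066], [511, 1534]].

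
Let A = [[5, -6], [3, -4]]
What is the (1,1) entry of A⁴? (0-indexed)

-14

tr A = 1 and det A = -2, so the characteristic polynomial is λ² − (1)λ + (-2) with roots 2 and -1.
Eigenvectors give P = [[2, 1], [1, 1]] with P⁻¹ = [[1, -1], [-1, 2]], and A = P·diag(2, -1)·P⁻¹.
Then A⁴ = P·diag(16, 1)·P⁻¹ = [[32, 1], [16, 1]] · [[1, -1], [-1, 2]] = [[31, -30], [15, -14]].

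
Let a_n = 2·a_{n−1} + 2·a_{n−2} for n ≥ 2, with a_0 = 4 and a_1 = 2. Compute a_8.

With companion matrix M = [[2, 2], [1, 0]], [a_n, a_{n−1}]ᵀ = M·[a_{n−1}, a_{n−2}]ᵀ, so [a_8, a_7]ᵀ = M^7·[a_1, a_0]ᵀ.
M^7 = [[896, 656], [328, 240]], giving [a_8, a_7]ᵀ = [[4416], [1616]].

4416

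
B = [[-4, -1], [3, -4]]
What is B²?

[[13, 8], [-24, 13]]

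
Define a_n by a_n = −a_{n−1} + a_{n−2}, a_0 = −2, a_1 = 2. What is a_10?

−178

With companion matrix M = [[−1, 1], [1, 0]], [a_n, a_{n−1}]ᵀ = M·[a_{n−1}, a_{n−2}]ᵀ, so [a_10, a_9]ᵀ = M⁹·[a_1, a_0]ᵀ.
M⁹ = [[−55, 34], [34, −21]], giving [a_10, a_9]ᵀ = [[−178], [110]].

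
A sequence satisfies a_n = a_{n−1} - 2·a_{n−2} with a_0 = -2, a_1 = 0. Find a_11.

-44

With companion matrix M = [[1, -2], [1, 0]], [a_n, a_{n−1}]ᵀ = M·[a_{n−1}, a_{n−2}]ᵀ, so [a_11, a_10]ᵀ = M¹⁰·[a_1, a_0]ᵀ.
M¹⁰ = [[23, 22], [-11, 34]], giving [a_11, a_10]ᵀ = [[-44], [-68]].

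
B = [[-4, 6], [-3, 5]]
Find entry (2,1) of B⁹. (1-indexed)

-513

tr B = 1 and det B = -2, so the characteristic polynomial is λ² − (1)λ + (-2) with roots 2 and -1.
Eigenvectors give P = [[1, 2], [1, 1]] with P⁻¹ = [[-1, 2], [1, -1]], and B = P·diag(2, -1)·P⁻¹.
Then B⁹ = P·diag(512, -1)·P⁻¹ = [[512, -2], [512, -1]] · [[-1, 2], [1, -1]] = [[-514, 1026], [-513, 1025]].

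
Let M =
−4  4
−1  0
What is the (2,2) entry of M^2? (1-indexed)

−4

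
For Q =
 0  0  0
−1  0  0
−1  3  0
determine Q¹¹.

Q is strictly triangular, hence nilpotent: Q³ = 0, so Q¹¹ = 0.

[[0, 0, 0], [0, 0, 0], [0, 0, 0]]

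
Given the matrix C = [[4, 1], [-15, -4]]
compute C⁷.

C² = I (check: tr C = 0 and det C = -1), so C⁷ = C since 7 is odd.

[[4, 1], [-15, -4]]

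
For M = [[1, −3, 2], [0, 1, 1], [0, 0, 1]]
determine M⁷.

M = I + N where N = [[0, −3, 2], [0, 0, 1], [0, 0, 0]] is strictly upper-triangular, so N³ = 0.
(I + N)⁷ = I + 7·N + 21·N² = [[1, −21, −49], [0, 1, 7], [0, 0, 1]].

[[1, −21, −49], [0, 1, 7], [0, 0, 1]]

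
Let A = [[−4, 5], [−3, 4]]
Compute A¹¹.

A² = I (check: tr A = 0 and det A = −1), so A¹¹ = A since 11 is odd.

[[−4, 5], [−3, 4]]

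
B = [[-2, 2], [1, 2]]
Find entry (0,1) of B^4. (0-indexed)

0

B^2 = [[6, 0], [0, 6]]
B^3 = [[-12, 12], [6, 12]]
B^4 = [[36, 0], [0, 36]]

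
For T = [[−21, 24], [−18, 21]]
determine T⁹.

[[−137781, 157464], [−118098, 137781]]

tr T = 0 and det T = −9, so the characteristic polynomial is λ² − (0)λ + (−9) with roots −3 and 3.
Eigenvectors give P = [[4, −1], [3, −1]] with P⁻¹ = [[1, −1], [3, −4]], and T = P·diag(−3, 3)·P⁻¹.
Then T⁹ = P·diag(−19683, 19683)·P⁻¹ = [[−78732, −19683], [−59049, −19683]] · [[1, −1], [3, −4]] = [[−137781, 157464], [−118098, 137781]].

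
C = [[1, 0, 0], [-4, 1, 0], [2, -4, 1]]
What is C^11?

C = I + N where N = [[0, 0, 0], [-4, 0, 0], [2, -4, 0]] is strictly lower-triangular, so N^3 = 0.
(I + N)^11 = I + 11·N + 55·N^2 = [[1, 0, 0], [-44, 1, 0], [902, -44, 1]].

[[1, 0, 0], [-44, 1, 0], [902, -44, 1]]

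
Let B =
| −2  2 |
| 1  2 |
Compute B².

[[6, 0], [0, 6]]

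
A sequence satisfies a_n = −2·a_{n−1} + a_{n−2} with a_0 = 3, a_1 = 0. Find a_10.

With companion matrix Q = [[−2, 1], [1, 0]], [a_n, a_{n−1}]ᵀ = Q·[a_{n−1}, a_{n−2}]ᵀ, so [a_10, a_9]ᵀ = Q^9·[a_1, a_0]ᵀ.
Q^9 = [[−2378, 985], [985, −408]], giving [a_10, a_9]ᵀ = [[2955], [−1224]].

2955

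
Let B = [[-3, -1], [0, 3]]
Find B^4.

B^2 = [[9, 0], [0, 9]]
B^3 = [[-27, -9], [0, 27]]
B^4 = [[81, 0], [0, 81]]

[[81, 0], [0, 81]]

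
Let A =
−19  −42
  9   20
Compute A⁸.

tr A = 1 and det A = −2, so the characteristic polynomial is λ² − (1)λ + (−2) with roots 2 and −1.
Eigenvectors give P = [[−2, 7], [1, −3]] with P⁻¹ = [[3, 7], [1, 2]], and A = P·diag(2, −1)·P⁻¹.
Then A⁸ = P·diag(256, 1)·P⁻¹ = [[−512, 7], [256, −3]] · [[3, 7], [1, 2]] = [[−1529, −3570], [765, 1786]].

[[−1529, −3570], [765, 1786]]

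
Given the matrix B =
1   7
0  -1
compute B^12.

B² = I (check: tr B = 0 and det B = -1), so B^12 = I since 12 is even.

[[1, 0], [0, 1]]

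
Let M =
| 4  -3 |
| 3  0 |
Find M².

[[7, -12], [12, -9]]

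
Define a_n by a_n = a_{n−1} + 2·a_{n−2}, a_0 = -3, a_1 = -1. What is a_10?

With companion matrix T = [[1, 2], [1, 0]], [a_n, a_{n−1}]ᵀ = T·[a_{n−1}, a_{n−2}]ᵀ, so [a_10, a_9]ᵀ = T⁹·[a_1, a_0]ᵀ.
T⁹ = [[341, 342], [171, 170]], giving [a_10, a_9]ᵀ = [[-1367], [-681]].

-1367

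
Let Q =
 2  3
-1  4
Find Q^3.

[[-16, 75], [-25, 34]]

Q^2 = [[1, 18], [-6, 13]]
Q^3 = [[-16, 75], [-25, 34]]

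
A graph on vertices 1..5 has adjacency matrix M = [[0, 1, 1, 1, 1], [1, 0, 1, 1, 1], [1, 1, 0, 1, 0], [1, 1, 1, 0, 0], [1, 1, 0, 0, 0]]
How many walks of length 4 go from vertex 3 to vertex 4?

The number of length-4 walks from vertex 3 to vertex 4 is entry (3,4) of M^4, where M is the adjacency matrix.
M^2 = [[4, 3, 2, 2, 1], [3, 4, 2, 2, 1], [2, 2, 3, 2, 2], [2, 2, 2, 3, 2], [1, 1, 2, 2, 2]]
M^3 = [[8, 9, 9, 9, 7], [9, 8, 9, 9, 7], [9, 9, 6, 7, 4], [9, 9, 7, 6, 4], [7, 7, 4, 4, 2]]
M^4 = [[34, 33, 26, 26, 17], [33, 34, 26, 26, 17], [26, 26, 25, 24, 18], [26, 26, 24, 25, 18], [17, 17, 18, 18, 14]]

24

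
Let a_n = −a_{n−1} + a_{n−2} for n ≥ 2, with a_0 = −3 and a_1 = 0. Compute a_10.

With companion matrix B = [[−1, 1], [1, 0]], [a_n, a_{n−1}]ᵀ = B·[a_{n−1}, a_{n−2}]ᵀ, so [a_10, a_9]ᵀ = B⁹·[a_1, a_0]ᵀ.
B⁹ = [[−55, 34], [34, −21]], giving [a_10, a_9]ᵀ = [[−102], [63]].

−102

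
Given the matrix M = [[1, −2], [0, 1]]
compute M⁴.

M = I + N where N = [[0, −2], [0, 0]] is strictly upper-triangular, so N² = 0.
(I + N)⁴ = I + 4·N = [[1, −8], [0, 1]].

[[1, −8], [0, 1]]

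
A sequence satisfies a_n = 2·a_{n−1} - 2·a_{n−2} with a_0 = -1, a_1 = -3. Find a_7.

8

With companion matrix B = [[2, -2], [1, 0]], [a_n, a_{n−1}]ᵀ = B·[a_{n−1}, a_{n−2}]ᵀ, so [a_7, a_6]ᵀ = B⁶·[a_1, a_0]ᵀ.
B⁶ = [[-8, 16], [-8, 8]], giving [a_7, a_6]ᵀ = [[8], [16]].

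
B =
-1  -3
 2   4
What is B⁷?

tr B = 3 and det B = 2, so the characteristic polynomial is λ² − (3)λ + (2) with roots 1 and 2.
Eigenvectors give P = [[-3, 1], [2, -1]] with P⁻¹ = [[-1, -1], [-2, -3]], and B = P·diag(1, 2)·P⁻¹.
Then B⁷ = P·diag(1, 128)·P⁻¹ = [[-3, 128], [2, -128]] · [[-1, -1], [-2, -3]] = [[-253, -381], [254, 382]].

[[-253, -381], [254, 382]]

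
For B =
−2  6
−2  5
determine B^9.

tr B = 3 and det B = 2, so the characteristic polynomial is λ² − (3)λ + (2) with roots 2 and 1.
Eigenvectors give P = [[−3, 2], [−2, 1]] with P⁻¹ = [[1, −2], [2, −3]], and B = P·diag(2, 1)·P⁻¹.
Then B^9 = P·diag(512, 1)·P⁻¹ = [[−1536, 2], [−1024, 1]] · [[1, −2], [2, −3]] = [[−1532, 3066], [−1022, 2045]].

[[−1532, 3066], [−1022, 2045]]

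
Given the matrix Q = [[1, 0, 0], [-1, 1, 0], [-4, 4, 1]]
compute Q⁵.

Q = I + N where N = [[0, 0, 0], [-1, 0, 0], [-4, 4, 0]] is strictly lower-triangular, so N³ = 0.
(I + N)⁵ = I + 5·N + 10·N² = [[1, 0, 0], [-5, 1, 0], [-60, 20, 1]].

[[1, 0, 0], [-5, 1, 0], [-60, 20, 1]]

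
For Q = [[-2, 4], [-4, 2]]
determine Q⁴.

Q² = [[-12, 0], [0, -12]]
Q³ = [[24, -48], [48, -24]]
Q⁴ = [[144, 0], [0, 144]]

[[144, 0], [0, 144]]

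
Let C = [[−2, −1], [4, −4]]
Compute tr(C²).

12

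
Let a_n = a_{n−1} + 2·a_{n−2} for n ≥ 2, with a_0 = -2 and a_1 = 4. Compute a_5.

With companion matrix A = [[1, 2], [1, 0]], [a_n, a_{n−1}]ᵀ = A·[a_{n−1}, a_{n−2}]ᵀ, so [a_5, a_4]ᵀ = A^4·[a_1, a_0]ᵀ.
A^4 = [[11, 10], [5, 6]], giving [a_5, a_4]ᵀ = [[24], [8]].

24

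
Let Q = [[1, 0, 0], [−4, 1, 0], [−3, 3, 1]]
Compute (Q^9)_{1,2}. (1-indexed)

0

Q = I + N where N = [[0, 0, 0], [−4, 0, 0], [−3, 3, 0]] is strictly lower-triangular, so N^3 = 0.
(I + N)^9 = I + 9·N + 36·N^2 = [[1, 0, 0], [−36, 1, 0], [−459, 27, 1]].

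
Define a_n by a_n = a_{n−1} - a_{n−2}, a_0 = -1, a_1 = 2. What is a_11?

-3

With companion matrix M = [[1, -1], [1, 0]], [a_n, a_{n−1}]ᵀ = M·[a_{n−1}, a_{n−2}]ᵀ, so [a_11, a_10]ᵀ = M¹⁰·[a_1, a_0]ᵀ.
M¹⁰ = [[-1, 1], [-1, 0]], giving [a_11, a_10]ᵀ = [[-3], [-2]].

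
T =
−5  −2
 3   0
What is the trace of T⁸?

tr T = −5 and det T = 6, so the characteristic polynomial is λ² − (−5)λ + (6) with roots −3 and −2.
Eigenvectors give P = [[1, 2], [−1, −3]] with P⁻¹ = [[3, 2], [−1, −1]], and T = P·diag(−3, −2)·P⁻¹.
Then T⁸ = P·diag(6561, 256)·P⁻¹ = [[6561, 512], [−6561, −768]] · [[3, 2], [−1, −1]] = [[19171, 12610], [−18915, −12354]].

6817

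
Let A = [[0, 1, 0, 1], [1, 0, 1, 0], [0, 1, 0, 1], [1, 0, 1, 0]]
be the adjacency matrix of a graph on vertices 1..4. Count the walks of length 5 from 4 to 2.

0

The number of length-5 walks from vertex 4 to vertex 2 is entry (4,2) of A⁵, where A is the adjacency matrix.
A² = [[2, 0, 2, 0], [0, 2, 0, 2], [2, 0, 2, 0], [0, 2, 0, 2]]
A³ = [[0, 4, 0, 4], [4, 0, 4, 0], [0, 4, 0, 4], [4, 0, 4, 0]]
A⁴ = [[8, 0, 8, 0], [0, 8, 0, 8], [8, 0, 8, 0], [0, 8, 0, 8]]
A⁵ = [[0, 16, 0, 16], [16, 0, 16, 0], [0, 16, 0, 16], [16, 0, 16, 0]]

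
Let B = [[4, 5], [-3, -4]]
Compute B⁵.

B² = I (check: tr B = 0 and det B = -1), so B⁵ = B since 5 is odd.

[[4, 5], [-3, -4]]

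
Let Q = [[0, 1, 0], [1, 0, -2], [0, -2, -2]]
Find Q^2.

[[1, 0, -2], [0, 5, 4], [-2, 4, 8]]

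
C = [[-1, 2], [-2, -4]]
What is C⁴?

[[-91, -90], [90, 44]]

C² = [[-3, -10], [10, 12]]
C³ = [[23, 34], [-34, -28]]
C⁴ = [[-91, -90], [90, 44]]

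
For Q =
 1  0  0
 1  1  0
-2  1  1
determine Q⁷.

[[1, 0, 0], [7, 1, 0], [7, 7, 1]]

Q = I + N where N = [[0, 0, 0], [1, 0, 0], [-2, 1, 0]] is strictly lower-triangular, so N³ = 0.
(I + N)⁷ = I + 7·N + 21·N² = [[1, 0, 0], [7, 1, 0], [7, 7, 1]].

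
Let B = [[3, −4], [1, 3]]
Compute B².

[[5, −24], [6, 5]]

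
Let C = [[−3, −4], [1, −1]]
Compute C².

[[5, 16], [−4, −3]]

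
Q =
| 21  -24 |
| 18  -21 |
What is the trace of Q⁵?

0

tr Q = 0 and det Q = -9, so the characteristic polynomial is λ² − (0)λ + (-9) with roots 3 and -3.
Eigenvectors give P = [[4, 1], [3, 1]] with P⁻¹ = [[1, -1], [-3, 4]], and Q = P·diag(3, -3)·P⁻¹.
Then Q⁵ = P·diag(243, -243)·P⁻¹ = [[972, -243], [729, -243]] · [[1, -1], [-3, 4]] = [[1701, -1944], [1458, -1701]].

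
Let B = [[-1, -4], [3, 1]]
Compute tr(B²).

-22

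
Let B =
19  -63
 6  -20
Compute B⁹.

[[3079, -10773], [1026, -3590]]

tr B = -1 and det B = -2, so the characteristic polynomial is λ² − (-1)λ + (-2) with roots -2 and 1.
Eigenvectors give P = [[3, -7], [1, -2]] with P⁻¹ = [[-2, 7], [-1, 3]], and B = P·diag(-2, 1)·P⁻¹.
Then B⁹ = P·diag(-512, 1)·P⁻¹ = [[-1536, -7], [-512, -2]] · [[-2, 7], [-1, 3]] = [[3079, -10773], [1026, -3590]].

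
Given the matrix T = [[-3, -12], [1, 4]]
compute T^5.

[[-3, -12], [1, 4]]

T² = T (a projection; rank 1, trace 1), so T^5 = T.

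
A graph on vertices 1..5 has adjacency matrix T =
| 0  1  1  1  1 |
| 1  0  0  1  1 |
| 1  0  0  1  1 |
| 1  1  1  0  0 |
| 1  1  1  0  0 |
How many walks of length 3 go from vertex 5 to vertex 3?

8

The number of length-3 walks from vertex 5 to vertex 3 is entry (5,3) of T³, where T is the adjacency matrix.
T² = [[4, 2, 2, 2, 2], [2, 3, 3, 1, 1], [2, 3, 3, 1, 1], [2, 1, 1, 3, 3], [2, 1, 1, 3, 3]]
T³ = [[8, 8, 8, 8, 8], [8, 4, 4, 8, 8], [8, 4, 4, 8, 8], [8, 8, 8, 4, 4], [8, 8, 8, 4, 4]]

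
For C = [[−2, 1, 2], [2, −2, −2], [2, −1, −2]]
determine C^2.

[[10, −6, −10], [−12, 8, 12], [−10, 6, 10]]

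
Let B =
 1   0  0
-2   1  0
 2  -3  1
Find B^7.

B = I + N where N = [[0, 0, 0], [-2, 0, 0], [2, -3, 0]] is strictly lower-triangular, so N^3 = 0.
(I + N)^7 = I + 7·N + 21·N^2 = [[1, 0, 0], [-14, 1, 0], [140, -21, 1]].

[[1, 0, 0], [-14, 1, 0], [140, -21, 1]]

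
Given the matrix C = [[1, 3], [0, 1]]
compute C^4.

[[1, 12], [0, 1]]

C = I + N where N = [[0, 3], [0, 0]] is strictly upper-triangular, so N^2 = 0.
(I + N)^4 = I + 4·N = [[1, 12], [0, 1]].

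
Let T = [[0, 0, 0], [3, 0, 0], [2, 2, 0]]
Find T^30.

[[0, 0, 0], [0, 0, 0], [0, 0, 0]]

T is strictly triangular, hence nilpotent: T^3 = 0, so T^30 = 0.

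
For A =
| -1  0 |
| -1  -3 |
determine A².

[[1, 0], [4, 9]]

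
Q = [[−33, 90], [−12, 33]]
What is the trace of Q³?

tr Q = 0 and det Q = −9, so the characteristic polynomial is λ² − (0)λ + (−9) with roots 3 and −3.
Eigenvectors give P = [[−5, −3], [−2, −1]] with P⁻¹ = [[1, −3], [−2, 5]], and Q = P·diag(3, −3)·P⁻¹.
Then Q³ = P·diag(27, −27)·P⁻¹ = [[−135, 81], [−54, 27]] · [[1, −3], [−2, 5]] = [[−297, 810], [−108, 297]].

0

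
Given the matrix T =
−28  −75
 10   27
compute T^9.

tr T = −1 and det T = −6, so the characteristic polynomial is λ² − (−1)λ + (−6) with roots −3 and 2.
Eigenvectors give P = [[−3, 5], [1, −2]] with P⁻¹ = [[−2, −5], [−1, −3]], and T = P·diag(−3, 2)·P⁻¹.
Then T^9 = P·diag(−19683, 512)·P⁻¹ = [[59049, 2560], [−19683, −1024]] · [[−2, −5], [−1, −3]] = [[−120658, −302925], [40390, 101487]].

[[−120658, −302925], [40390, 101487]]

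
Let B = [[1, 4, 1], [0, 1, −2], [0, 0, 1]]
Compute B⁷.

[[1, 28, −161], [0, 1, −14], [0, 0, 1]]

B = I + N where N = [[0, 4, 1], [0, 0, −2], [0, 0, 0]] is strictly upper-triangular, so N³ = 0.
(I + N)⁷ = I + 7·N + 21·N² = [[1, 28, −161], [0, 1, −14], [0, 0, 1]].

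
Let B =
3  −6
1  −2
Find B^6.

B² = B (a projection; rank 1, trace 1), so B^6 = B.

[[3, −6], [1, −2]]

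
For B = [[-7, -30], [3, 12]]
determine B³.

tr B = 5 and det B = 6, so the characteristic polynomial is λ² − (5)λ + (6) with roots 3 and 2.
Eigenvectors give P = [[3, -10], [-1, 3]] with P⁻¹ = [[-3, -10], [-1, -3]], and B = P·diag(3, 2)·P⁻¹.
Then B³ = P·diag(27, 8)·P⁻¹ = [[81, -80], [-27, 24]] · [[-3, -10], [-1, -3]] = [[-163, -570], [57, 198]].

[[-163, -570], [57, 198]]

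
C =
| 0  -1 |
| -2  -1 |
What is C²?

[[2, 1], [2, 3]]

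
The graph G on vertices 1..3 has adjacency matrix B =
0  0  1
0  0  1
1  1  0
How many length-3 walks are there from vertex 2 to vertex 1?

0

The number of length-3 walks from vertex 2 to vertex 1 is entry (2,1) of B^3, where B is the adjacency matrix.
B^2 = [[1, 1, 0], [1, 1, 0], [0, 0, 2]]
B^3 = [[0, 0, 2], [0, 0, 2], [2, 2, 0]]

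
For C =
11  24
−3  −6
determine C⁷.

tr C = 5 and det C = 6, so the characteristic polynomial is λ² − (5)λ + (6) with roots 3 and 2.
Eigenvectors give P = [[−3, −8], [1, 3]] with P⁻¹ = [[−3, −8], [1, 3]], and C = P·diag(3, 2)·P⁻¹.
Then C⁷ = P·diag(2187, 128)·P⁻¹ = [[−6561, −1024], [2187, 384]] · [[−3, −8], [1, 3]] = [[18659, 49416], [−6177, −16344]].

[[18659, 49416], [−6177, −16344]]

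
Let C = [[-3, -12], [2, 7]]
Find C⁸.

tr C = 4 and det C = 3, so the characteristic polynomial is λ² − (4)λ + (3) with roots 3 and 1.
Eigenvectors give P = [[-2, -3], [1, 1]] with P⁻¹ = [[1, 3], [-1, -2]], and C = P·diag(3, 1)·P⁻¹.
Then C⁸ = P·diag(6561, 1)·P⁻¹ = [[-13122, -3], [6561, 1]] · [[1, 3], [-1, -2]] = [[-13119, -39360], [6560, 19681]].

[[-13119, -39360], [6560, 19681]]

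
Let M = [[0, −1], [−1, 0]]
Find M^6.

M² = I (check: tr M = 0 and det M = −1), so M^6 = I since 6 is even.

[[1, 0], [0, 1]]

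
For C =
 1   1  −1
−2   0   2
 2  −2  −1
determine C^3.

[[−5, −7, 7], [14, 2, −14], [−14, 14, 9]]

C^2 = [[−3, 3, 2], [2, −6, 0], [4, 4, −5]]
C^3 = [[−5, −7, 7], [14, 2, −14], [−14, 14, 9]]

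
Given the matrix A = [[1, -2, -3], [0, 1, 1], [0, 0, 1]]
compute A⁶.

[[1, -12, -48], [0, 1, 6], [0, 0, 1]]

A = I + N where N = [[0, -2, -3], [0, 0, 1], [0, 0, 0]] is strictly upper-triangular, so N³ = 0.
(I + N)⁶ = I + 6·N + 15·N² = [[1, -12, -48], [0, 1, 6], [0, 0, 1]].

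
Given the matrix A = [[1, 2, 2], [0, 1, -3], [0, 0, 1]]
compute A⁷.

A = I + N where N = [[0, 2, 2], [0, 0, -3], [0, 0, 0]] is strictly upper-triangular, so N³ = 0.
(I + N)⁷ = I + 7·N + 21·N² = [[1, 14, -112], [0, 1, -21], [0, 0, 1]].

[[1, 14, -112], [0, 1, -21], [0, 0, 1]]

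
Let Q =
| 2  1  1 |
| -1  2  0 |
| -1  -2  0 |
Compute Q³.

Q² = [[2, 2, 2], [-4, 3, -1], [0, -5, -1]]
Q³ = [[0, 2, 2], [-10, 4, -4], [6, -8, 0]]

[[0, 2, 2], [-10, 4, -4], [6, -8, 0]]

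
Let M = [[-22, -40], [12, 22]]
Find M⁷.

[[-1408, -2560], [768, 1408]]

tr M = 0 and det M = -4, so the characteristic polynomial is λ² − (0)λ + (-4) with roots 2 and -2.
Eigenvectors give P = [[-5, -2], [3, 1]] with P⁻¹ = [[1, 2], [-3, -5]], and M = P·diag(2, -2)·P⁻¹.
Then M⁷ = P·diag(128, -128)·P⁻¹ = [[-640, 256], [384, -128]] · [[1, 2], [-3, -5]] = [[-1408, -2560], [768, 1408]].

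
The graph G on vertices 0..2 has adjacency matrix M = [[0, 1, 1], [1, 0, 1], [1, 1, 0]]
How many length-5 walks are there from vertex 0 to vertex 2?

11

The number of length-5 walks from vertex 0 to vertex 2 is entry (0,2) of M⁵, where M is the adjacency matrix.
M² = [[2, 1, 1], [1, 2, 1], [1, 1, 2]]
M³ = [[2, 3, 3], [3, 2, 3], [3, 3, 2]]
M⁴ = [[6, 5, 5], [5, 6, 5], [5, 5, 6]]
M⁵ = [[10, 11, 11], [11, 10, 11], [11, 11, 10]]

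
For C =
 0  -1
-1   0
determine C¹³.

[[0, -1], [-1, 0]]

C² = I (check: tr C = 0 and det C = -1), so C¹³ = C since 13 is odd.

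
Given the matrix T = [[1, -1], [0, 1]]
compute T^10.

T = I + N where N = [[0, -1], [0, 0]] is strictly upper-triangular, so N^2 = 0.
(I + N)^10 = I + 10·N = [[1, -10], [0, 1]].

[[1, -10], [0, 1]]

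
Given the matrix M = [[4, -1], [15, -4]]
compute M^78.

M² = I (check: tr M = 0 and det M = -1), so M^78 = I since 78 is even.

[[1, 0], [0, 1]]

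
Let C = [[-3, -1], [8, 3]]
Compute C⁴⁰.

[[1, 0], [0, 1]]

C² = I (check: tr C = 0 and det C = -1), so C⁴⁰ = I since 40 is even.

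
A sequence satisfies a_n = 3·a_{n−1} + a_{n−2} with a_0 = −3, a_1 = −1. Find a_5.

With companion matrix B = [[3, 1], [1, 0]], [a_n, a_{n−1}]ᵀ = B·[a_{n−1}, a_{n−2}]ᵀ, so [a_5, a_4]ᵀ = B⁴·[a_1, a_0]ᵀ.
B⁴ = [[109, 33], [33, 10]], giving [a_5, a_4]ᵀ = [[−208], [−63]].

−208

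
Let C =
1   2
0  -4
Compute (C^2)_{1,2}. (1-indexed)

-6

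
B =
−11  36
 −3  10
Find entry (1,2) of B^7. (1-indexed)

tr B = −1 and det B = −2, so the characteristic polynomial is λ² − (−1)λ + (−2) with roots −2 and 1.
Eigenvectors give P = [[−4, −3], [−1, −1]] with P⁻¹ = [[−1, 3], [1, −4]], and B = P·diag(−2, 1)·P⁻¹.
Then B^7 = P·diag(−128, 1)·P⁻¹ = [[512, −3], [128, −1]] · [[−1, 3], [1, −4]] = [[−515, 1548], [−129, 388]].

1548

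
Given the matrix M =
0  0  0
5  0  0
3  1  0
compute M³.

[[0, 0, 0], [0, 0, 0], [0, 0, 0]]

M is strictly triangular, hence nilpotent: M³ = 0, so M³ = 0.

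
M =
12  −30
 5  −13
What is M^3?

[[78, −210], [35, −97]]

tr M = −1 and det M = −6, so the characteristic polynomial is λ² − (−1)λ + (−6) with roots −3 and 2.
Eigenvectors give P = [[2, 3], [1, 1]] with P⁻¹ = [[−1, 3], [1, −2]], and M = P·diag(−3, 2)·P⁻¹.
Then M^3 = P·diag(−27, 8)·P⁻¹ = [[−54, 24], [−27, 8]] · [[−1, 3], [1, −2]] = [[78, −210], [35, −97]].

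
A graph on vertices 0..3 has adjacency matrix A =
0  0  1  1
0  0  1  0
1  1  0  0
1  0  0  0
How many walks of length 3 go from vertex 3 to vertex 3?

The number of length-3 walks from vertex 3 to vertex 3 is entry (3,3) of A³, where A is the adjacency matrix.
A² = [[2, 1, 0, 0], [1, 1, 0, 0], [0, 0, 2, 1], [0, 0, 1, 1]]
A³ = [[0, 0, 3, 2], [0, 0, 2, 1], [3, 2, 0, 0], [2, 1, 0, 0]]

0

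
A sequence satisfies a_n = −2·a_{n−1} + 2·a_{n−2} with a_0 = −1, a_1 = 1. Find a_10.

−11584

With companion matrix Q = [[−2, 2], [1, 0]], [a_n, a_{n−1}]ᵀ = Q·[a_{n−1}, a_{n−2}]ᵀ, so [a_10, a_9]ᵀ = Q^9·[a_1, a_0]ᵀ.
Q^9 = [[−6688, 4896], [2448, −1792]], giving [a_10, a_9]ᵀ = [[−11584], [4240]].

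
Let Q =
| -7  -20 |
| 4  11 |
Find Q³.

[[-103, -260], [52, 131]]

tr Q = 4 and det Q = 3, so the characteristic polynomial is λ² − (4)λ + (3) with roots 1 and 3.
Eigenvectors give P = [[-5, 2], [2, -1]] with P⁻¹ = [[-1, -2], [-2, -5]], and Q = P·diag(1, 3)·P⁻¹.
Then Q³ = P·diag(1, 27)·P⁻¹ = [[-5, 54], [2, -27]] · [[-1, -2], [-2, -5]] = [[-103, -260], [52, 131]].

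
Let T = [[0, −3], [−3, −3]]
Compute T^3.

[[−27, −54], [−54, −81]]

T^2 = [[9, 9], [9, 18]]
T^3 = [[−27, −54], [−54, −81]]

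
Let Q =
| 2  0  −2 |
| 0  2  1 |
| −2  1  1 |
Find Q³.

Q² = [[8, −2, −6], [−2, 5, 3], [−6, 3, 6]]
Q³ = [[28, −10, −24], [−10, 13, 12], [−24, 12, 21]]

[[28, −10, −24], [−10, 13, 12], [−24, 12, 21]]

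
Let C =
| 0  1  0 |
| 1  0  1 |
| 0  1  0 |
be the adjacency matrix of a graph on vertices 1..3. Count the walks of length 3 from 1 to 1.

0

The number of length-3 walks from vertex 1 to vertex 1 is entry (1,1) of C³, where C is the adjacency matrix.
C² = [[1, 0, 1], [0, 2, 0], [1, 0, 1]]
C³ = [[0, 2, 0], [2, 0, 2], [0, 2, 0]]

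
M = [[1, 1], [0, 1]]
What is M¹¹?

[[1, 11], [0, 1]]

M = I + N where N = [[0, 1], [0, 0]] is strictly upper-triangular, so N² = 0.
(I + N)¹¹ = I + 11·N = [[1, 11], [0, 1]].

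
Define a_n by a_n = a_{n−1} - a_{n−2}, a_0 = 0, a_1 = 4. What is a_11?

With companion matrix T = [[1, -1], [1, 0]], [a_n, a_{n−1}]ᵀ = T·[a_{n−1}, a_{n−2}]ᵀ, so [a_11, a_10]ᵀ = T¹⁰·[a_1, a_0]ᵀ.
T¹⁰ = [[-1, 1], [-1, 0]], giving [a_11, a_10]ᵀ = [[-4], [-4]].

-4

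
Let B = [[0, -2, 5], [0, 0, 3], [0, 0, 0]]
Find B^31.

B is strictly triangular, hence nilpotent: B^3 = 0, so B^31 = 0.

[[0, 0, 0], [0, 0, 0], [0, 0, 0]]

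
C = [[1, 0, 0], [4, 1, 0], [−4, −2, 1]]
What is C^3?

C = I + N where N = [[0, 0, 0], [4, 0, 0], [−4, −2, 0]] is strictly lower-triangular, so N^3 = 0.
(I + N)^3 = I + 3·N + 3·N^2 = [[1, 0, 0], [12, 1, 0], [−36, −6, 1]].

[[1, 0, 0], [12, 1, 0], [−36, −6, 1]]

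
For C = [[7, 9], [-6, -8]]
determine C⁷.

tr C = -1 and det C = -2, so the characteristic polynomial is λ² − (-1)λ + (-2) with roots 1 and -2.
Eigenvectors give P = [[-3, -1], [2, 1]] with P⁻¹ = [[-1, -1], [2, 3]], and C = P·diag(1, -2)·P⁻¹.
Then C⁷ = P·diag(1, -128)·P⁻¹ = [[-3, 128], [2, -128]] · [[-1, -1], [2, 3]] = [[259, 387], [-258, -386]].

[[259, 387], [-258, -386]]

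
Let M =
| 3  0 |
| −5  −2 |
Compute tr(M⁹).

19171

tr M = 1 and det M = −6, so the characteristic polynomial is λ² − (1)λ + (−6) with roots −2 and 3.
Eigenvectors give P = [[0, −1], [1, 1]] with P⁻¹ = [[1, 1], [−1, 0]], and M = P·diag(−2, 3)·P⁻¹.
Then M⁹ = P·diag(−512, 19683)·P⁻¹ = [[0, −19683], [−512, 19683]] · [[1, 1], [−1, 0]] = [[19683, 0], [−20195, −512]].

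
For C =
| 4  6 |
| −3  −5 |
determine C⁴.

[[−14, −30], [15, 31]]

tr C = −1 and det C = −2, so the characteristic polynomial is λ² − (−1)λ + (−2) with roots 1 and −2.
Eigenvectors give P = [[−2, 1], [1, −1]] with P⁻¹ = [[−1, −1], [−1, −2]], and C = P·diag(1, −2)·P⁻¹.
Then C⁴ = P·diag(1, 16)·P⁻¹ = [[−2, 16], [1, −16]] · [[−1, −1], [−1, −2]] = [[−14, −30], [15, 31]].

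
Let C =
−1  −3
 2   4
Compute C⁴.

[[−29, −45], [30, 46]]

tr C = 3 and det C = 2, so the characteristic polynomial is λ² − (3)λ + (2) with roots 1 and 2.
Eigenvectors give P = [[3, −1], [−2, 1]] with P⁻¹ = [[1, 1], [2, 3]], and C = P·diag(1, 2)·P⁻¹.
Then C⁴ = P·diag(1, 16)·P⁻¹ = [[3, −16], [−2, 16]] · [[1, 1], [2, 3]] = [[−29, −45], [30, 46]].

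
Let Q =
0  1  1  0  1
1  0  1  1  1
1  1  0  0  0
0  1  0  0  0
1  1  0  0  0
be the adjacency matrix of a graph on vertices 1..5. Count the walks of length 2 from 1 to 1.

3

The number of length-2 walks from vertex 1 to vertex 1 is entry (1,1) of Q^2, where Q is the adjacency matrix.
Q^2 = [[3, 2, 1, 1, 1], [2, 4, 1, 0, 1], [1, 1, 2, 1, 2], [1, 0, 1, 1, 1], [1, 1, 2, 1, 2]]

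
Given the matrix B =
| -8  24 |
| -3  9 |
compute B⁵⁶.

B² = B (a projection; rank 1, trace 1), so B⁵⁶ = B.

[[-8, 24], [-3, 9]]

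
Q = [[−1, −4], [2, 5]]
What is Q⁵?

tr Q = 4 and det Q = 3, so the characteristic polynomial is λ² − (4)λ + (3) with roots 1 and 3.
Eigenvectors give P = [[2, −1], [−1, 1]] with P⁻¹ = [[1, 1], [1, 2]], and Q = P·diag(1, 3)·P⁻¹.
Then Q⁵ = P·diag(1, 243)·P⁻¹ = [[2, −243], [−1, 243]] · [[1, 1], [1, 2]] = [[−241, −484], [242, 485]].

[[−241, −484], [242, 485]]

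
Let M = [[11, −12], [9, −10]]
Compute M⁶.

tr M = 1 and det M = −2, so the characteristic polynomial is λ² − (1)λ + (−2) with roots 2 and −1.
Eigenvectors give P = [[4, 1], [3, 1]] with P⁻¹ = [[1, −1], [−3, 4]], and M = P·diag(2, −1)·P⁻¹.
Then M⁶ = P·diag(64, 1)·P⁻¹ = [[256, 1], [192, 1]] · [[1, −1], [−3, 4]] = [[253, −252], [189, −188]].

[[253, −252], [189, −188]]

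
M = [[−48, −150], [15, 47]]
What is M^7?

tr M = −1 and det M = −6, so the characteristic polynomial is λ² − (−1)λ + (−6) with roots −3 and 2.
Eigenvectors give P = [[10, −3], [−3, 1]] with P⁻¹ = [[1, 3], [3, 10]], and M = P·diag(−3, 2)·P⁻¹.
Then M^7 = P·diag(−2187, 128)·P⁻¹ = [[−21870, −384], [6561, 128]] · [[1, 3], [3, 10]] = [[−23022, −69450], [6945, 20963]].

[[−23022, −69450], [6945, 20963]]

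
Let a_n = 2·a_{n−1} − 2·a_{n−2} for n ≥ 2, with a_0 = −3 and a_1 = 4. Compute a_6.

With companion matrix T = [[2, −2], [1, 0]], [a_n, a_{n−1}]ᵀ = T·[a_{n−1}, a_{n−2}]ᵀ, so [a_6, a_5]ᵀ = T⁵·[a_1, a_0]ᵀ.
T⁵ = [[−8, 8], [−4, 0]], giving [a_6, a_5]ᵀ = [[−56], [−16]].

−56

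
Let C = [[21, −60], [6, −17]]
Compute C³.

tr C = 4 and det C = 3, so the characteristic polynomial is λ² − (4)λ + (3) with roots 3 and 1.
Eigenvectors give P = [[−10, −3], [−3, −1]] with P⁻¹ = [[−1, 3], [3, −10]], and C = P·diag(3, 1)·P⁻¹.
Then C³ = P·diag(27, 1)·P⁻¹ = [[−270, −3], [−81, −1]] · [[−1, 3], [3, −10]] = [[261, −780], [78, −233]].

[[261, −780], [78, −233]]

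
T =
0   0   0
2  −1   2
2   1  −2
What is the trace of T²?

9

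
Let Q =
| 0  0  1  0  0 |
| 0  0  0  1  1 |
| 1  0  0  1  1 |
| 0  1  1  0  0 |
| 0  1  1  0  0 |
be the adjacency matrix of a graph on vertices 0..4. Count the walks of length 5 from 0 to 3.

0

The number of length-5 walks from vertex 0 to vertex 3 is entry (0,3) of Q⁵, where Q is the adjacency matrix.
Q² = [[1, 0, 0, 1, 1], [0, 2, 2, 0, 0], [0, 2, 3, 0, 0], [1, 0, 0, 2, 2], [1, 0, 0, 2, 2]]
Q³ = [[0, 2, 3, 0, 0], [2, 0, 0, 4, 4], [3, 0, 0, 5, 5], [0, 4, 5, 0, 0], [0, 4, 5, 0, 0]]
Q⁴ = [[3, 0, 0, 5, 5], [0, 8, 10, 0, 0], [0, 10, 13, 0, 0], [5, 0, 0, 9, 9], [5, 0, 0, 9, 9]]
Q⁵ = [[0, 10, 13, 0, 0], [10, 0, 0, 18, 18], [13, 0, 0, 23, 23], [0, 18, 23, 0, 0], [0, 18, 23, 0, 0]]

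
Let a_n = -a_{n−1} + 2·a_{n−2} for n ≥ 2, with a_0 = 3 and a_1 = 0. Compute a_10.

With companion matrix C = [[-1, 2], [1, 0]], [a_n, a_{n−1}]ᵀ = C·[a_{n−1}, a_{n−2}]ᵀ, so [a_10, a_9]ᵀ = C⁹·[a_1, a_0]ᵀ.
C⁹ = [[-341, 342], [171, -170]], giving [a_10, a_9]ᵀ = [[1026], [-510]].

1026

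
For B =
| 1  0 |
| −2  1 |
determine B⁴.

B = I + N where N = [[0, 0], [−2, 0]] is strictly lower-triangular, so N² = 0.
(I + N)⁴ = I + 4·N = [[1, 0], [−8, 1]].

[[1, 0], [−8, 1]]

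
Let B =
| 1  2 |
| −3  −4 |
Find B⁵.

tr B = −3 and det B = 2, so the characteristic polynomial is λ² − (−3)λ + (2) with roots −2 and −1.
Eigenvectors give P = [[−2, 1], [3, −1]] with P⁻¹ = [[1, 1], [3, 2]], and B = P·diag(−2, −1)·P⁻¹.
Then B⁵ = P·diag(−32, −1)·P⁻¹ = [[64, −1], [−96, 1]] · [[1, 1], [3, 2]] = [[61, 62], [−93, −94]].

[[61, 62], [−93, −94]]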